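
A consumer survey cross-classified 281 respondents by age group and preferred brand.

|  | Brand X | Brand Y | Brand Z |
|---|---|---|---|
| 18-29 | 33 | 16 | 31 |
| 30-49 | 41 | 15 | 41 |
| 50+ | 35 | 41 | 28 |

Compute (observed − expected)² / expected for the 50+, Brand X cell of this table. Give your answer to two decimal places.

Row total (50+) = 104; column total (Brand X) = 109; N = 281.
Expected count E = 104 × 109 / 281 = 40.342.
Contribution = (O − E)²/E = (35 − 40.342)² / 40.342 = 0.71.

0.71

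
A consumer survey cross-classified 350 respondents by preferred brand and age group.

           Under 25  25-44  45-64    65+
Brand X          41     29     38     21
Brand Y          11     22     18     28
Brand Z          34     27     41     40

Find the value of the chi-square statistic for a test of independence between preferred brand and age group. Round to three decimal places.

16.864

Row totals: 129, 79, 142. Column totals: 86, 78, 97, 89. Grand total N = 350.
Expected counts (row total × column total / N):
  Brand X, Under 25: 129×86/350 = 31.6971
  Brand X, 25-44: 129×78/350 = 28.7486
  Brand X, 45-64: 129×97/350 = 35.7514
  Brand X, 65+: 129×89/350 = 32.8029
  Brand Y, Under 25: 79×86/350 = 19.4114
  Brand Y, 25-44: 79×78/350 = 17.6057
  Brand Y, 45-64: 79×97/350 = 21.8943
  Brand Y, 65+: 79×89/350 = 20.0886
  Brand Z, Under 25: 142×86/350 = 34.8914
  Brand Z, 25-44: 142×78/350 = 31.6457
  Brand Z, 45-64: 142×97/350 = 39.3543
  Brand Z, 65+: 142×89/350 = 36.1086
Contributions (O − E)²/E:
  (41 − 31.6971)²/31.6971 = 2.7303
  (29 − 28.7486)²/28.7486 = 0.0022
  (38 − 35.7514)²/35.7514 = 0.1414
  (21 − 32.8029)²/32.8029 = 4.2468
  (11 − 19.4114)²/19.4114 = 3.6449
  (22 − 17.6057)²/17.6057 = 1.0968
  (18 − 21.8943)²/21.8943 = 0.6927
  (28 − 20.0886)²/20.0886 = 3.1157
  (34 − 34.8914)²/34.8914 = 0.0228
  (27 − 31.6457)²/31.6457 = 0.6820
  (41 − 39.3543)²/39.3543 = 0.0688
  (40 − 36.1086)²/36.1086 = 0.4194
χ² = 2.7303 + 0.0022 + 0.1414 + 4.2468 + 3.6449 + 1.0968 + 0.6927 + 3.1157 + 0.0228 + 0.6820 + 0.0688 + 0.4194 = 16.864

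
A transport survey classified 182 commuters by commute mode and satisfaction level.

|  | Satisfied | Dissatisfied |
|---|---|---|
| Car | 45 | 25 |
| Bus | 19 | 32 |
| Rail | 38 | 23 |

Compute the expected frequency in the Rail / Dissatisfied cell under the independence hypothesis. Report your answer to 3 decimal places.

Row total (Rail) = 61; column total (Dissatisfied) = 80; grand total N = 182.
Expected count = (row total × column total) / N = 61 × 80 / 182 = 26.813.

26.813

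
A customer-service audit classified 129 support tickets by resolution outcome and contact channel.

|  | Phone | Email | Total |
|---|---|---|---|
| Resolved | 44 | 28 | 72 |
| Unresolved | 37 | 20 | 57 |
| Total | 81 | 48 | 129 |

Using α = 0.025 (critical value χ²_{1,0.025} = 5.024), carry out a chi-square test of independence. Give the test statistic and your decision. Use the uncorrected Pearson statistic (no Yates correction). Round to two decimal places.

0.20; fail to reject H₀

Grand total N = 129.
Expected counts (row total × column total / N):
  Resolved, Phone: 72×81/129 = 45.209
  Resolved, Email: 72×48/129 = 26.791
  Unresolved, Phone: 57×81/129 = 35.791
  Unresolved, Email: 57×48/129 = 21.209
Contributions (O − E)²/E:
  (44 − 45.209)²/45.209 = 0.0323
  (28 − 26.791)²/26.791 = 0.0546
  (37 − 35.791)²/35.791 = 0.0408
  (20 − 21.209)²/21.209 = 0.0689
χ² = 0.0323 + 0.0546 + 0.0408 + 0.0689 = 0.20
df = (2−1)(2−1) = 1. Since 0.20 < 5.024, fail to reject the null hypothesis of independence at α = 0.025.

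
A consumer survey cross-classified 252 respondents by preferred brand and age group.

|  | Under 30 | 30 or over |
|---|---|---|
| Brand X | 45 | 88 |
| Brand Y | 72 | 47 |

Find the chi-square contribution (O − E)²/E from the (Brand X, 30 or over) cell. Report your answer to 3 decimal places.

Row total (Brand X) = 133; column total (30 or over) = 135; N = 252.
Expected count E = 133 × 135 / 252 = 71.2500.
Contribution = (O − E)²/E = (88 − 71.2500)² / 71.2500 = 3.938.

3.938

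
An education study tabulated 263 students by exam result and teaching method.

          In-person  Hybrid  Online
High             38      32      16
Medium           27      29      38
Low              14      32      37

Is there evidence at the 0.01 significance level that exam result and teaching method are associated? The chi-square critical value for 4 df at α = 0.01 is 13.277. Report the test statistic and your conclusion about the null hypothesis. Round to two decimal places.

21.11; reject H₀

Row totals: 86, 94, 83. Column totals: 79, 93, 91. Grand total N = 263.
Expected counts (row total × column total / N):
  High, In-person: 86×79/263 = 25.833
  High, Hybrid: 86×93/263 = 30.411
  High, Online: 86×91/263 = 29.757
  Medium, In-person: 94×79/263 = 28.236
  Medium, Hybrid: 94×93/263 = 33.240
  Medium, Online: 94×91/263 = 32.525
  Low, In-person: 83×79/263 = 24.932
  Low, Hybrid: 83×93/263 = 29.350
  Low, Online: 83×91/263 = 28.719
Contributions (O − E)²/E:
  (38 − 25.833)²/25.833 = 5.7305
  (32 − 30.411)²/30.411 = 0.0830
  (16 − 29.757)²/29.757 = 6.3600
  (27 − 28.236)²/28.236 = 0.0541
  (29 − 33.240)²/33.240 = 0.5408
  (38 − 32.525)²/32.525 = 0.9216
  (14 − 24.932)²/24.932 = 4.7934
  (32 − 29.350)²/29.350 = 0.2393
  (37 − 28.719)²/28.719 = 2.3878
χ² = 5.7305 + 0.0830 + 6.3600 + 0.0541 + 0.5408 + 0.9216 + 4.7934 + 0.2393 + 2.3878 = 21.11
df = (3−1)(3−1) = 4. Since 21.11 > 13.277, reject the null hypothesis of independence at α = 0.01.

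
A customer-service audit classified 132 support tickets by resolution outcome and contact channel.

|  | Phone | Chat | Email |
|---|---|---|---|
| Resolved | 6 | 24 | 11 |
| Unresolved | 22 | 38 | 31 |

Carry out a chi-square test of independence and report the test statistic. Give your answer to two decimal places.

Row totals: 41, 91. Column totals: 28, 62, 42. Grand total N = 132.
Expected counts (row total × column total / N):
  Resolved, Phone: 41×28/132 = 8.697
  Resolved, Chat: 41×62/132 = 19.258
  Resolved, Email: 41×42/132 = 13.045
  Unresolved, Phone: 91×28/132 = 19.303
  Unresolved, Chat: 91×62/132 = 42.742
  Unresolved, Email: 91×42/132 = 28.955
Contributions (O − E)²/E:
  (6 − 8.697)²/8.697 = 0.8364
  (24 − 19.258)²/19.258 = 1.1676
  (11 − 13.045)²/13.045 = 0.3206
  (22 − 19.303)²/19.303 = 0.3768
  (38 − 42.742)²/42.742 = 0.5261
  (31 − 28.955)²/28.955 = 0.1444
χ² = 0.8364 + 1.1676 + 0.3206 + 0.3768 + 0.5261 + 0.1444 = 3.37

3.37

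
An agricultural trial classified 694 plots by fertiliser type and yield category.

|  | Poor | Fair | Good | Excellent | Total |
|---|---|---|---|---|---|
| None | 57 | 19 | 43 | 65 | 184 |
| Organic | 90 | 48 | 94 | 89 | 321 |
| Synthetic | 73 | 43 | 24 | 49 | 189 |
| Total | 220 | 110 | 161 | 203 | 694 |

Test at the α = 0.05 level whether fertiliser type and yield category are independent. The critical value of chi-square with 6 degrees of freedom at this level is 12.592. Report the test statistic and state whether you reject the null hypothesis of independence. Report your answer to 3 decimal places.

31.031; reject H₀

Grand total N = 694.
Expected counts (row total × column total / N):
  None, Poor: 184×220/694 = 58.3285
  None, Fair: 184×110/694 = 29.1643
  None, Good: 184×161/694 = 42.6859
  None, Excellent: 184×203/694 = 53.8213
  Organic, Poor: 321×220/694 = 101.7579
  Organic, Fair: 321×110/694 = 50.8790
  Organic, Good: 321×161/694 = 74.4683
  Organic, Excellent: 321×203/694 = 93.8948
  Synthetic, Poor: 189×220/694 = 59.9135
  Synthetic, Fair: 189×110/694 = 29.9568
  Synthetic, Good: 189×161/694 = 43.8458
  Synthetic, Excellent: 189×203/694 = 55.2839
Contributions (O − E)²/E:
  (57 − 58.3285)²/58.3285 = 0.0303
  (19 − 29.1643)²/29.1643 = 3.5424
  (43 − 42.6859)²/42.6859 = 0.0023
  (65 − 53.8213)²/53.8213 = 2.3218
  (90 − 101.7579)²/101.7579 = 1.3586
  (48 − 50.8790)²/50.8790 = 0.1629
  (94 − 74.4683)²/74.4683 = 5.1228
  (89 − 93.8948)²/93.8948 = 0.2552
  (73 − 59.9135)²/59.9135 = 2.8584
  (43 − 29.9568)²/29.9568 = 5.6790
  (24 − 43.8458)²/43.8458 = 8.9827
  (49 − 55.2839)²/55.2839 = 0.7143
χ² = 0.0303 + 3.5424 + 0.0023 + 2.3218 + 1.3586 + 0.1629 + 5.1228 + 0.2552 + 2.8584 + 5.6790 + 8.9827 + 0.7143 = 31.031
df = (3−1)(4−1) = 6. Since 31.031 > 12.592, reject the null hypothesis of independence at α = 0.05.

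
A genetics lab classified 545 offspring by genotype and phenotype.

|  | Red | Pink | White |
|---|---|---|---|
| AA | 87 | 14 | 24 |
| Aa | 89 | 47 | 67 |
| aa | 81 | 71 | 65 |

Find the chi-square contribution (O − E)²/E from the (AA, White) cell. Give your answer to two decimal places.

Row total (AA) = 125; column total (White) = 156; N = 545.
Expected count E = 125 × 156 / 545 = 35.780.
Contribution = (O − E)²/E = (24 − 35.780)² / 35.780 = 3.88.

3.88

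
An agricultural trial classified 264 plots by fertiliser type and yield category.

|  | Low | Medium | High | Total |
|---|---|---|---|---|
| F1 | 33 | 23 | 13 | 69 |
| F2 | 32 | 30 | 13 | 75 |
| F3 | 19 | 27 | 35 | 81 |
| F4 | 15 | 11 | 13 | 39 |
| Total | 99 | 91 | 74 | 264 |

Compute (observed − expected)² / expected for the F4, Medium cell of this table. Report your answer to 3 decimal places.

Row total (F4) = 39; column total (Medium) = 91; N = 264.
Expected count E = 39 × 91 / 264 = 13.44318.
Contribution = (O − E)²/E = (11 − 13.44318)² / 13.44318 = 0.444.

0.444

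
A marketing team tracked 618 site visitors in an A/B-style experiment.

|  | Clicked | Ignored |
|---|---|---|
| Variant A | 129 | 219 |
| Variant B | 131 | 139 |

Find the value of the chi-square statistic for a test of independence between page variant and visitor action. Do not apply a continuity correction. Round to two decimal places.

8.18

Row totals: 348, 270. Column totals: 260, 358. Grand total N = 618.
Expected counts (row total × column total / N):
  Variant A, Clicked: 348×260/618 = 146.408
  Variant A, Ignored: 348×358/618 = 201.592
  Variant B, Clicked: 270×260/618 = 113.592
  Variant B, Ignored: 270×358/618 = 156.408
Contributions (O − E)²/E:
  (129 − 146.408)²/146.408 = 2.0698
  (219 − 201.592)²/201.592 = 1.5032
  (131 − 113.592)²/113.592 = 2.6678
  (139 − 156.408)²/156.408 = 1.9375
χ² = 2.0698 + 1.5032 + 2.6678 + 1.9375 = 8.18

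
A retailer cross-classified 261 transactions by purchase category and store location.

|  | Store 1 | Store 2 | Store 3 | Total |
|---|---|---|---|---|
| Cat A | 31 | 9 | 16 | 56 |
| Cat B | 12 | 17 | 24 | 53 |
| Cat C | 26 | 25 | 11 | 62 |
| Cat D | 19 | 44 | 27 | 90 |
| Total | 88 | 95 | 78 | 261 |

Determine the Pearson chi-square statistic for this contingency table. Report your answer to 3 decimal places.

Grand total N = 261.
Expected counts (row total × column total / N):
  Cat A, Store 1: 56×88/261 = 18.8812
  Cat A, Store 2: 56×95/261 = 20.3831
  Cat A, Store 3: 56×78/261 = 16.7356
  Cat B, Store 1: 53×88/261 = 17.8697
  Cat B, Store 2: 53×95/261 = 19.2912
  Cat B, Store 3: 53×78/261 = 15.8391
  Cat C, Store 1: 62×88/261 = 20.9042
  Cat C, Store 2: 62×95/261 = 22.5670
  Cat C, Store 3: 62×78/261 = 18.5287
  Cat D, Store 1: 90×88/261 = 30.3448
  Cat D, Store 2: 90×95/261 = 32.7586
  Cat D, Store 3: 90×78/261 = 26.8966
Contributions (O − E)²/E:
  (31 − 18.8812)²/18.8812 = 7.7784
  (9 − 20.3831)²/20.3831 = 6.3570
  (16 − 16.7356)²/16.7356 = 0.0323
  (12 − 17.8697)²/17.8697 = 1.9280
  (17 − 19.2912)²/19.2912 = 0.2721
  (24 − 15.8391)²/15.8391 = 4.2048
  (26 − 20.9042)²/20.9042 = 1.2422
  (25 − 22.5670)²/22.5670 = 0.2623
  (11 − 18.5287)²/18.5287 = 3.0591
  (19 − 30.3448)²/30.3448 = 4.2414
  (44 − 32.7586)²/32.7586 = 3.8576
  (27 − 26.8966)²/26.8966 = 0.0004
χ² = 7.7784 + 6.3570 + 0.0323 + 1.9280 + 0.2721 + 4.2048 + 1.2422 + 0.2623 + 3.0591 + 4.2414 + 3.8576 + 0.0004 = 33.236

33.236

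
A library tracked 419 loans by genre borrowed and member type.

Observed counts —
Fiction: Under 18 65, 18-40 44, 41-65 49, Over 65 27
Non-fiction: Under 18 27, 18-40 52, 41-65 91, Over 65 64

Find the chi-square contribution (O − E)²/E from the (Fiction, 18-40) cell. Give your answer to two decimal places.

Row total (Fiction) = 185; column total (18-40) = 96; N = 419.
Expected count E = 185 × 96 / 419 = 42.387.
Contribution = (O − E)²/E = (44 − 42.387)² / 42.387 = 0.06.

0.06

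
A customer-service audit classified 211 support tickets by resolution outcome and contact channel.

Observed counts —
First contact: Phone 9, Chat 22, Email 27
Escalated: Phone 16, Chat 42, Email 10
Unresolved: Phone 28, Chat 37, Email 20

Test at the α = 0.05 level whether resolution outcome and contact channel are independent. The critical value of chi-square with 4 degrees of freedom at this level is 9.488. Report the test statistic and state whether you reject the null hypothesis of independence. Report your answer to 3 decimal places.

20.933; reject H₀

Row totals: 58, 68, 85. Column totals: 53, 101, 57. Grand total N = 211.
Expected counts (row total × column total / N):
  First contact, Phone: 58×53/211 = 14.56872
  First contact, Chat: 58×101/211 = 27.76303
  First contact, Email: 58×57/211 = 15.66825
  Escalated, Phone: 68×53/211 = 17.08057
  Escalated, Chat: 68×101/211 = 32.54976
  Escalated, Email: 68×57/211 = 18.36967
  Unresolved, Phone: 85×53/211 = 21.35071
  Unresolved, Chat: 85×101/211 = 40.68720
  Unresolved, Email: 85×57/211 = 22.96209
Contributions (O − E)²/E:
  (9 − 14.56872)²/14.56872 = 2.1286
  (22 − 27.76303)²/27.76303 = 1.1963
  (27 − 15.66825)²/15.66825 = 8.1955
  (16 − 17.08057)²/17.08057 = 0.0684
  (42 − 32.54976)²/32.54976 = 2.7437
  (10 − 18.36967)²/18.36967 = 3.8134
  (28 − 21.35071)²/21.35071 = 2.0708
  (37 − 40.68720)²/40.68720 = 0.3341
  (20 − 22.96209)²/22.96209 = 0.3821
χ² = 2.1286 + 1.1963 + 8.1955 + 0.0684 + 2.7437 + 3.8134 + 2.0708 + 0.3341 + 0.3821 = 20.933
df = (3−1)(3−1) = 4. Since 20.933 > 9.488, reject the null hypothesis of independence at α = 0.05.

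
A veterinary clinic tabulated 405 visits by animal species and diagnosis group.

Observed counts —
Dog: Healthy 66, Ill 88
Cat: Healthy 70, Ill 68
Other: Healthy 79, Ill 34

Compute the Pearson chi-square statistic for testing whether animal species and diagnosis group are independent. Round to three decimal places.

19.624

Row totals: 154, 138, 113. Column totals: 215, 190. Grand total N = 405.
Expected counts (row total × column total / N):
  Dog, Healthy: 154×215/405 = 81.7531
  Dog, Ill: 154×190/405 = 72.2469
  Cat, Healthy: 138×215/405 = 73.2593
  Cat, Ill: 138×190/405 = 64.7407
  Other, Healthy: 113×215/405 = 59.9877
  Other, Ill: 113×190/405 = 53.0123
Contributions (O − E)²/E:
  (66 − 81.7531)²/81.7531 = 3.0355
  (88 − 72.2469)²/72.2469 = 3.4349
  (70 − 73.2593)²/73.2593 = 0.1450
  (68 − 64.7407)²/64.7407 = 0.1641
  (79 − 59.9877)²/59.9877 = 6.0257
  (34 − 53.0123)²/53.0123 = 6.8186
χ² = 3.0355 + 3.4349 + 0.1450 + 0.1641 + 6.0257 + 6.8186 = 19.624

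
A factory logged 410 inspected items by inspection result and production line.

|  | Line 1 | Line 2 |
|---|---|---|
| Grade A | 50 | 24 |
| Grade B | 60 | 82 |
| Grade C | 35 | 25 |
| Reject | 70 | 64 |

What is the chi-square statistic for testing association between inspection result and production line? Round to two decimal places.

Row totals: 74, 142, 60, 134. Column totals: 215, 195. Grand total N = 410.
Expected counts (row total × column total / N):
  Grade A, Line 1: 74×215/410 = 38.805
  Grade A, Line 2: 74×195/410 = 35.195
  Grade B, Line 1: 142×215/410 = 74.463
  Grade B, Line 2: 142×195/410 = 67.537
  Grade C, Line 1: 60×215/410 = 31.463
  Grade C, Line 2: 60×195/410 = 28.537
  Reject, Line 1: 134×215/410 = 70.268
  Reject, Line 2: 134×195/410 = 63.732
Contributions (O − E)²/E:
  (50 − 38.805)²/38.805 = 3.2297
  (24 − 35.195)²/35.195 = 3.5610
  (60 − 74.463)²/74.463 = 2.8092
  (82 − 67.537)²/67.537 = 3.0972
  (35 − 31.463)²/31.463 = 0.3976
  (25 − 28.537)²/28.537 = 0.4384
  (70 − 70.268)²/70.268 = 0.0010
  (64 − 63.732)²/63.732 = 0.0011
χ² = 3.2297 + 3.5610 + 2.8092 + 3.0972 + 0.3976 + 0.4384 + 0.0010 + 0.0011 = 13.54

13.54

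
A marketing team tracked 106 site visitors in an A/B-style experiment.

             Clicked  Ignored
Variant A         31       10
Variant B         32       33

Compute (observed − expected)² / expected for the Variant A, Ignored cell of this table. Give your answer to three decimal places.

2.645

Row total (Variant A) = 41; column total (Ignored) = 43; N = 106.
Expected count E = 41 × 43 / 106 = 16.6321.
Contribution = (O − E)²/E = (10 − 16.6321)² / 16.6321 = 2.645.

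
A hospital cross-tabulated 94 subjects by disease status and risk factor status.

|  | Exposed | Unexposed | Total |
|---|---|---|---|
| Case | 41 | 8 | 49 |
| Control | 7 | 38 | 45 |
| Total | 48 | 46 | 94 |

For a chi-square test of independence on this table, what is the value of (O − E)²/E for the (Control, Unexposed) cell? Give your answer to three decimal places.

11.594

Row total (Control) = 45; column total (Unexposed) = 46; N = 94.
Expected count E = 45 × 46 / 94 = 22.0213.
Contribution = (O − E)²/E = (38 − 22.0213)² / 22.0213 = 11.594.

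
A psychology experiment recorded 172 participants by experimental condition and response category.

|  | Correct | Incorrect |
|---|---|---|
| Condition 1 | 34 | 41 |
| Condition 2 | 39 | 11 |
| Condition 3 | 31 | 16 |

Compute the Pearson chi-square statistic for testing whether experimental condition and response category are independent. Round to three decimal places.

Row totals: 75, 50, 47. Column totals: 104, 68. Grand total N = 172.
Expected counts (row total × column total / N):
  Condition 1, Correct: 75×104/172 = 45.3488
  Condition 1, Incorrect: 75×68/172 = 29.6512
  Condition 2, Correct: 50×104/172 = 30.2326
  Condition 2, Incorrect: 50×68/172 = 19.7674
  Condition 3, Correct: 47×104/172 = 28.4186
  Condition 3, Incorrect: 47×68/172 = 18.5814
Contributions (O − E)²/E:
  (34 − 45.3488)²/45.3488 = 2.8401
  (41 − 29.6512)²/29.6512 = 4.3437
  (39 − 30.2326)²/30.2326 = 2.5425
  (11 − 19.7674)²/19.7674 = 3.8886
  (31 − 28.4186)²/28.4186 = 0.2345
  (16 − 18.5814)²/18.5814 = 0.3586
χ² = 2.8401 + 4.3437 + 2.5425 + 3.8886 + 0.2345 + 0.3586 = 14.208

14.208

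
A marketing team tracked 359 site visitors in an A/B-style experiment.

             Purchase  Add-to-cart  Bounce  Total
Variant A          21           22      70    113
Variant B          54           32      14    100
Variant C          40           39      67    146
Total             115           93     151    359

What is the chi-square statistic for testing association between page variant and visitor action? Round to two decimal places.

Grand total N = 359.
Expected counts (row total × column total / N):
  Variant A, Purchase: 113×115/359 = 36.198
  Variant A, Add-to-cart: 113×93/359 = 29.273
  Variant A, Bounce: 113×151/359 = 47.529
  Variant B, Purchase: 100×115/359 = 32.033
  Variant B, Add-to-cart: 100×93/359 = 25.905
  Variant B, Bounce: 100×151/359 = 42.061
  Variant C, Purchase: 146×115/359 = 46.769
  Variant C, Add-to-cart: 146×93/359 = 37.822
  Variant C, Bounce: 146×151/359 = 61.409
Contributions (O − E)²/E:
  (21 − 36.198)²/36.198 = 6.3810
  (22 − 29.273)²/29.273 = 1.8070
  (70 − 47.529)²/47.529 = 10.6240
  (54 − 32.033)²/32.033 = 15.0641
  (32 − 25.905)²/25.905 = 1.4340
  (14 − 42.061)²/42.061 = 18.7209
  (40 − 46.769)²/46.769 = 0.9797
  (39 − 37.822)²/37.822 = 0.0367
  (67 − 61.409)²/61.409 = 0.5090
χ² = 6.3810 + 1.8070 + 10.6240 + 15.0641 + 1.4340 + 18.7209 + 0.9797 + 0.0367 + 0.5090 = 55.56

55.56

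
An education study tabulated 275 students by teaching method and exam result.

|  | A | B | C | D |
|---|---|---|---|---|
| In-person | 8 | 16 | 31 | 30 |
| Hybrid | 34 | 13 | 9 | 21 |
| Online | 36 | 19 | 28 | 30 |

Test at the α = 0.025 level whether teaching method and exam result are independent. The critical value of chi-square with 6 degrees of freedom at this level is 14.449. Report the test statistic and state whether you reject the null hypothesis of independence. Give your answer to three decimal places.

Row totals: 85, 77, 113. Column totals: 78, 48, 68, 81. Grand total N = 275.
Expected counts (row total × column total / N):
  In-person, A: 85×78/275 = 24.10909
  In-person, B: 85×48/275 = 14.83636
  In-person, C: 85×68/275 = 21.01818
  In-person, D: 85×81/275 = 25.03636
  Hybrid, A: 77×78/275 = 21.84000
  Hybrid, B: 77×48/275 = 13.44000
  Hybrid, C: 77×68/275 = 19.04000
  Hybrid, D: 77×81/275 = 22.68000
  Online, A: 113×78/275 = 32.05091
  Online, B: 113×48/275 = 19.72364
  Online, C: 113×68/275 = 27.94182
  Online, D: 113×81/275 = 33.28364
Contributions (O − E)²/E:
  (8 − 24.10909)²/24.10909 = 10.7637
  (16 − 14.83636)²/14.83636 = 0.0913
  (31 − 21.01818)²/21.01818 = 4.7405
  (30 − 25.03636)²/25.03636 = 0.9841
  (34 − 21.84000)²/21.84000 = 6.7704
  (13 − 13.44000)²/13.44000 = 0.0144
  (9 − 19.04000)²/19.04000 = 5.2942
  (21 − 22.68000)²/22.68000 = 0.1244
  (36 − 32.05091)²/32.05091 = 0.4866
  (19 − 19.72364)²/19.72364 = 0.0265
  (28 − 27.94182)²/27.94182 = 0.0001
  (30 − 33.28364)²/33.28364 = 0.3240
χ² = 10.7637 + 0.0913 + 4.7405 + 0.9841 + 6.7704 + 0.0144 + 5.2942 + 0.1244 + 0.4866 + 0.0265 + 0.0001 + 0.3240 = 29.620
df = (3−1)(4−1) = 6. Since 29.620 > 14.449, reject the null hypothesis of independence at α = 0.025.

29.620; reject H₀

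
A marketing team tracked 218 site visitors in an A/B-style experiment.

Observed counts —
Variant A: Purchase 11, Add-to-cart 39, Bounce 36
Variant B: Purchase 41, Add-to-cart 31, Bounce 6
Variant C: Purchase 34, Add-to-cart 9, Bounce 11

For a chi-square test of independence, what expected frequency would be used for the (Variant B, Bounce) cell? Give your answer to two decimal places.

18.96

Row total (Variant B) = 78; column total (Bounce) = 53; grand total N = 218.
Expected count = (row total × column total) / N = 78 × 53 / 218 = 18.96.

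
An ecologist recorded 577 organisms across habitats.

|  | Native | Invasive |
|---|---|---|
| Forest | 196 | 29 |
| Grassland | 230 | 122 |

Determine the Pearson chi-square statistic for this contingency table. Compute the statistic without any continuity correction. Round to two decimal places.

Row totals: 225, 352. Column totals: 426, 151. Grand total N = 577.
Expected counts (row total × column total / N):
  Forest, Native: 225×426/577 = 166.118
  Forest, Invasive: 225×151/577 = 58.882
  Grassland, Native: 352×426/577 = 259.882
  Grassland, Invasive: 352×151/577 = 92.118
Contributions (O − E)²/E:
  (196 − 166.118)²/166.118 = 5.3753
  (29 − 58.882)²/58.882 = 15.1648
  (230 − 259.882)²/259.882 = 3.4359
  (122 − 92.118)²/92.118 = 9.6934
χ² = 5.3753 + 15.1648 + 3.4359 + 9.6934 = 33.67

33.67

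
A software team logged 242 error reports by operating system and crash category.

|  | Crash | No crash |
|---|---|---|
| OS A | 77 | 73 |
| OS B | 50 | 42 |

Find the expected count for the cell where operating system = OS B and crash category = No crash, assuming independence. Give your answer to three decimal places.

43.719

Row total (OS B) = 92; column total (No crash) = 115; grand total N = 242.
Expected count = (row total × column total) / N = 92 × 115 / 242 = 43.719.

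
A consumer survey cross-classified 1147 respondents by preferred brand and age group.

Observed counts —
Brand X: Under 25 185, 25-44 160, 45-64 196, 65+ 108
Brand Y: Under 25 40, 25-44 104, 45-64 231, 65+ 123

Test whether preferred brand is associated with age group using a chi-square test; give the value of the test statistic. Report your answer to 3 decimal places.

Row totals: 649, 498. Column totals: 225, 264, 427, 231. Grand total N = 1147.
Expected counts (row total × column total / N):
  Brand X, Under 25: 649×225/1147 = 127.3104
  Brand X, 25-44: 649×264/1147 = 149.3775
  Brand X, 45-64: 649×427/1147 = 241.6068
  Brand X, 65+: 649×231/1147 = 130.7053
  Brand Y, Under 25: 498×225/1147 = 97.6896
  Brand Y, 25-44: 498×264/1147 = 114.6225
  Brand Y, 45-64: 498×427/1147 = 185.3932
  Brand Y, 65+: 498×231/1147 = 100.2947
Contributions (O − E)²/E:
  (185 − 127.3104)²/127.3104 = 26.1415
  (160 − 149.3775)²/149.3775 = 0.7554
  (196 − 241.6068)²/241.6068 = 8.6089
  (108 − 130.7053)²/130.7053 = 3.9442
  (40 − 97.6896)²/97.6896 = 34.0680
  (104 − 114.6225)²/114.6225 = 0.9844
  (231 − 185.3932)²/185.3932 = 11.2193
  (123 − 100.2947)²/100.2947 = 5.1402
χ² = 26.1415 + 0.7554 + 8.6089 + 3.9442 + 34.0680 + 0.9844 + 11.2193 + 5.1402 = 90.862

90.862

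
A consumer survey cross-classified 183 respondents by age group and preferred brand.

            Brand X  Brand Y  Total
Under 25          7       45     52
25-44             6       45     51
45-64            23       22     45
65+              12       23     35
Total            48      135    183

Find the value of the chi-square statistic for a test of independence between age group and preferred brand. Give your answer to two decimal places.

Grand total N = 183.
Expected counts (row total × column total / N):
  Under 25, Brand X: 52×48/183 = 13.639
  Under 25, Brand Y: 52×135/183 = 38.361
  25-44, Brand X: 51×48/183 = 13.377
  25-44, Brand Y: 51×135/183 = 37.623
  45-64, Brand X: 45×48/183 = 11.803
  45-64, Brand Y: 45×135/183 = 33.197
  65+, Brand X: 35×48/183 = 9.180
  65+, Brand Y: 35×135/183 = 25.820
Contributions (O − E)²/E:
  (7 − 13.639)²/13.639 = 3.2316
  (45 − 38.361)²/38.361 = 1.1490
  (6 − 13.377)²/13.377 = 4.0682
  (45 − 37.623)²/37.623 = 1.4465
  (23 − 11.803)²/11.803 = 10.6221
  (22 − 33.197)²/33.197 = 3.7766
  (12 − 9.180)²/9.180 = 0.8663
  (23 − 25.820)²/25.820 = 0.3080
χ² = 3.2316 + 1.1490 + 4.0682 + 1.4465 + 10.6221 + 3.7766 + 0.8663 + 0.3080 = 25.47

25.47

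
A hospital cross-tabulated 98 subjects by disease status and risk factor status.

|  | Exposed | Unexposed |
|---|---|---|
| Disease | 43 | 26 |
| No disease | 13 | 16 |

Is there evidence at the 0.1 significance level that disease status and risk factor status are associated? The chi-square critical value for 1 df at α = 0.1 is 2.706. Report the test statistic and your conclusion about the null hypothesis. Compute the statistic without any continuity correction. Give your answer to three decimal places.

Row totals: 69, 29. Column totals: 56, 42. Grand total N = 98.
Expected counts (row total × column total / N):
  Disease, Exposed: 69×56/98 = 39.4286
  Disease, Unexposed: 69×42/98 = 29.5714
  No disease, Exposed: 29×56/98 = 16.5714
  No disease, Unexposed: 29×42/98 = 12.4286
Contributions (O − E)²/E:
  (43 − 39.4286)²/39.4286 = 0.3235
  (26 − 29.5714)²/29.5714 = 0.4313
  (13 − 16.5714)²/16.5714 = 0.7697
  (16 − 12.4286)²/12.4286 = 1.0263
χ² = 0.3235 + 0.4313 + 0.7697 + 1.0263 = 2.551
df = (2−1)(2−1) = 1. Since 2.551 < 2.706, fail to reject the null hypothesis of independence at α = 0.1.

2.551; fail to reject H₀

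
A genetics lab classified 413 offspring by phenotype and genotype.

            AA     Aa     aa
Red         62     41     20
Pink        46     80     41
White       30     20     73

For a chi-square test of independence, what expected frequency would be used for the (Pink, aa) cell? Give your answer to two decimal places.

54.18

Row total (Pink) = 167; column total (aa) = 134; grand total N = 413.
Expected count = (row total × column total) / N = 167 × 134 / 413 = 54.18.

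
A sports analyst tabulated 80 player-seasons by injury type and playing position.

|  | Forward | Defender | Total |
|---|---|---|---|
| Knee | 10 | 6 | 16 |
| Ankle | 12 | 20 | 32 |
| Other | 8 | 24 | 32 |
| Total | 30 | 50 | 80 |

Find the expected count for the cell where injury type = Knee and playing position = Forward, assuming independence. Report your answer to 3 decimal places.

Row total (Knee) = 16; column total (Forward) = 30; grand total N = 80.
Expected count = (row total × column total) / N = 16 × 30 / 80 = 6.000.

6.000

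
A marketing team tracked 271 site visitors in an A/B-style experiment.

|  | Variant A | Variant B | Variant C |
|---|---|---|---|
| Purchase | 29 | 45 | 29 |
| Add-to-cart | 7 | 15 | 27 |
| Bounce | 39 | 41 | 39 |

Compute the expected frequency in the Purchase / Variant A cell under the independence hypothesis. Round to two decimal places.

Row total (Purchase) = 103; column total (Variant A) = 75; grand total N = 271.
Expected count = (row total × column total) / N = 103 × 75 / 271 = 28.51.

28.51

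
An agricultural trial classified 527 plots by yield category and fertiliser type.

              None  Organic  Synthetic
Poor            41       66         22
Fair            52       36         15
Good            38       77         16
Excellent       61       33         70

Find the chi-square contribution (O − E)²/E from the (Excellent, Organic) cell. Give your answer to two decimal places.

Row total (Excellent) = 164; column total (Organic) = 212; N = 527.
Expected count E = 164 × 212 / 527 = 65.973.
Contribution = (O − E)²/E = (33 − 65.973)² / 65.973 = 16.48.

16.48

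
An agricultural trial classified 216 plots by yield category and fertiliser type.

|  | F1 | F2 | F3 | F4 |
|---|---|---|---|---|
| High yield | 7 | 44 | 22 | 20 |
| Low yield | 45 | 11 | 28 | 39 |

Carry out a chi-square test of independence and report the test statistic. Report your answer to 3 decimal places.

Row totals: 93, 123. Column totals: 52, 55, 50, 59. Grand total N = 216.
Expected counts (row total × column total / N):
  High yield, F1: 93×52/216 = 22.3889
  High yield, F2: 93×55/216 = 23.6806
  High yield, F3: 93×50/216 = 21.5278
  High yield, F4: 93×59/216 = 25.4028
  Low yield, F1: 123×52/216 = 29.6111
  Low yield, F2: 123×55/216 = 31.3194
  Low yield, F3: 123×50/216 = 28.4722
  Low yield, F4: 123×59/216 = 33.5972
Contributions (O − E)²/E:
  (7 − 22.3889)²/22.3889 = 10.5775
  (44 − 23.6806)²/23.6806 = 17.4353
  (22 − 21.5278)²/21.5278 = 0.0104
  (20 − 25.4028)²/25.4028 = 1.1491
  (45 − 29.6111)²/29.6111 = 7.9976
  (11 − 31.3194)²/31.3194 = 13.1828
  (28 − 28.4722)²/28.4722 = 0.0078
  (39 − 33.5972)²/33.5972 = 0.8688
χ² = 10.5775 + 17.4353 + 0.0104 + 1.1491 + 7.9976 + 13.1828 + 0.0078 + 0.8688 = 51.229

51.229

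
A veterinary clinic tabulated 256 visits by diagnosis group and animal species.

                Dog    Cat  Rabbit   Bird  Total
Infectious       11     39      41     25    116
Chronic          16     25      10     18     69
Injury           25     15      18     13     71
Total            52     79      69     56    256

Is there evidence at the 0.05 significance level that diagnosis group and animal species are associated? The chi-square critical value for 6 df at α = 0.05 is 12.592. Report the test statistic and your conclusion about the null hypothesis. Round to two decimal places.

Grand total N = 256.
Expected counts (row total × column total / N):
  Infectious, Dog: 116×52/256 = 23.562
  Infectious, Cat: 116×79/256 = 35.797
  Infectious, Rabbit: 116×69/256 = 31.266
  Infectious, Bird: 116×56/256 = 25.375
  Chronic, Dog: 69×52/256 = 14.016
  Chronic, Cat: 69×79/256 = 21.293
  Chronic, Rabbit: 69×69/256 = 18.598
  Chronic, Bird: 69×56/256 = 15.094
  Injury, Dog: 71×52/256 = 14.422
  Injury, Cat: 71×79/256 = 21.910
  Injury, Rabbit: 71×69/256 = 19.137
  Injury, Bird: 71×56/256 = 15.531
Contributions (O − E)²/E:
  (11 − 23.562)²/23.562 = 6.6974
  (39 − 35.797)²/35.797 = 0.2866
  (41 − 31.266)²/31.266 = 3.0305
  (25 − 25.375)²/25.375 = 0.0055
  (16 − 14.016)²/14.016 = 0.2808
  (25 − 21.293)²/21.293 = 0.6454
  (10 − 18.598)²/18.598 = 3.9749
  (18 − 15.094)²/15.094 = 0.5595
  (25 − 14.422)²/14.422 = 7.7586
  (15 − 21.910)²/21.910 = 2.1793
  (18 − 19.137)²/19.137 = 0.0676
  (13 − 15.531)²/15.531 = 0.4125
χ² = 6.6974 + 0.2866 + 3.0305 + 0.0055 + 0.2808 + 0.6454 + 3.9749 + 0.5595 + 7.7586 + 2.1793 + 0.0676 + 0.4125 = 25.90
df = (3−1)(4−1) = 6. Since 25.90 > 12.592, reject the null hypothesis of independence at α = 0.05.

25.90; reject H₀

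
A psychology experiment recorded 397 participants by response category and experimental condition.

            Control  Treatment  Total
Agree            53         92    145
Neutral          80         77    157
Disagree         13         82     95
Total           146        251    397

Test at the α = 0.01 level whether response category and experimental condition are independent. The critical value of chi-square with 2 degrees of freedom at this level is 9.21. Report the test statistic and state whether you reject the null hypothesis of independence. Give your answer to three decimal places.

Grand total N = 397.
Expected counts (row total × column total / N):
  Agree, Control: 145×146/397 = 53.3249
  Agree, Treatment: 145×251/397 = 91.6751
  Neutral, Control: 157×146/397 = 57.7380
  Neutral, Treatment: 157×251/397 = 99.2620
  Disagree, Control: 95×146/397 = 34.9370
  Disagree, Treatment: 95×251/397 = 60.0630
Contributions (O − E)²/E:
  (53 − 53.3249)²/53.3249 = 0.0020
  (92 − 91.6751)²/91.6751 = 0.0012
  (80 − 57.7380)²/57.7380 = 8.5835
  (77 − 99.2620)²/99.2620 = 4.9928
  (13 − 34.9370)²/34.9370 = 13.7743
  (82 − 60.0630)²/60.0630 = 8.0121
χ² = 0.0020 + 0.0012 + 8.5835 + 4.9928 + 13.7743 + 8.0121 = 35.366
df = (3−1)(2−1) = 2. Since 35.366 > 9.21, reject the null hypothesis of independence at α = 0.01.

35.366; reject H₀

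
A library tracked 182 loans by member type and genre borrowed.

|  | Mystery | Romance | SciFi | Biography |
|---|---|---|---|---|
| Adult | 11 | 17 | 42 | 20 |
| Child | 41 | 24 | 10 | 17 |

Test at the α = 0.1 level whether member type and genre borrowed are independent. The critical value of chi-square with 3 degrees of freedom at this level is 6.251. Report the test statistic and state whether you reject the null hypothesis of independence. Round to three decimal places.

Row totals: 90, 92. Column totals: 52, 41, 52, 37. Grand total N = 182.
Expected counts (row total × column total / N):
  Adult, Mystery: 90×52/182 = 25.7143
  Adult, Romance: 90×41/182 = 20.2747
  Adult, SciFi: 90×52/182 = 25.7143
  Adult, Biography: 90×37/182 = 18.2967
  Child, Mystery: 92×52/182 = 26.2857
  Child, Romance: 92×41/182 = 20.7253
  Child, SciFi: 92×52/182 = 26.2857
  Child, Biography: 92×37/182 = 18.7033
Contributions (O − E)²/E:
  (11 − 25.7143)²/25.7143 = 8.4199
  (17 − 20.2747)²/20.2747 = 0.5289
  (42 − 25.7143)²/25.7143 = 10.3143
  (20 − 18.2967)²/18.2967 = 0.1586
  (41 − 26.2857)²/26.2857 = 8.2368
  (24 − 20.7253)²/20.7253 = 0.5174
  (10 − 26.2857)²/26.2857 = 10.0900
  (17 − 18.7033)²/18.7033 = 0.1551
χ² = 8.4199 + 0.5289 + 10.3143 + 0.1586 + 8.2368 + 0.5174 + 10.0900 + 0.1551 = 38.421
df = (2−1)(4−1) = 3. Since 38.421 > 6.251, reject the null hypothesis of independence at α = 0.1.

38.421; reject H₀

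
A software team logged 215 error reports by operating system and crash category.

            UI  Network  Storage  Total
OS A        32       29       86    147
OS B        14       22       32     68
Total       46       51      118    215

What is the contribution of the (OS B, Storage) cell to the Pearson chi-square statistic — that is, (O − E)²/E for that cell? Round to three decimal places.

0.759

Row total (OS B) = 68; column total (Storage) = 118; N = 215.
Expected count E = 68 × 118 / 215 = 37.3209.
Contribution = (O − E)²/E = (32 − 37.3209)² / 37.3209 = 0.759.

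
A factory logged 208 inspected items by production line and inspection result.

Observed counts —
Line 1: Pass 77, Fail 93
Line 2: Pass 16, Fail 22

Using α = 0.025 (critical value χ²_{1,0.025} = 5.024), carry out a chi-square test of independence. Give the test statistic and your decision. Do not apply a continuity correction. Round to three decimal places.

0.128; fail to reject H₀

Row totals: 170, 38. Column totals: 93, 115. Grand total N = 208.
Expected counts (row total × column total / N):
  Line 1, Pass: 170×93/208 = 76.0096
  Line 1, Fail: 170×115/208 = 93.9904
  Line 2, Pass: 38×93/208 = 16.9904
  Line 2, Fail: 38×115/208 = 21.0096
Contributions (O − E)²/E:
  (77 − 76.0096)²/76.0096 = 0.0129
  (93 − 93.9904)²/93.9904 = 0.0104
  (16 − 16.9904)²/16.9904 = 0.0577
  (22 − 21.0096)²/21.0096 = 0.0467
χ² = 0.0129 + 0.0104 + 0.0577 + 0.0467 = 0.128
df = (2−1)(2−1) = 1. Since 0.128 < 5.024, fail to reject the null hypothesis of independence at α = 0.025.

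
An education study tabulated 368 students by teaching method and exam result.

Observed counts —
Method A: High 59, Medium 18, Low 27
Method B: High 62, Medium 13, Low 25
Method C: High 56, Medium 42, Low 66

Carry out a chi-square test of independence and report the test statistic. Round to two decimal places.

23.90

Row totals: 104, 100, 164. Column totals: 177, 73, 118. Grand total N = 368.
Expected counts (row total × column total / N):
  Method A, High: 104×177/368 = 50.0217
  Method A, Medium: 104×73/368 = 20.6304
  Method A, Low: 104×118/368 = 33.3478
  Method B, High: 100×177/368 = 48.0978
  Method B, Medium: 100×73/368 = 19.8370
  Method B, Low: 100×118/368 = 32.0652
  Method C, High: 164×177/368 = 78.8804
  Method C, Medium: 164×73/368 = 32.5326
  Method C, Low: 164×118/368 = 52.5870
Contributions (O − E)²/E:
  (59 − 50.0217)²/50.0217 = 1.6115
  (18 − 20.6304)²/20.6304 = 0.3354
  (27 − 33.3478)²/33.3478 = 1.2083
  (62 − 48.0978)²/48.0978 = 4.0183
  (13 − 19.8370)²/19.8370 = 2.3564
  (25 − 32.0652)²/32.0652 = 1.5567
  (56 − 78.8804)²/78.8804 = 6.6368
  (42 − 32.5326)²/32.5326 = 2.7551
  (66 − 52.5870)²/52.5870 = 3.4212
χ² = 1.6115 + 0.3354 + 1.2083 + 4.0183 + 2.3564 + 1.5567 + 6.6368 + 2.7551 + 3.4212 = 23.90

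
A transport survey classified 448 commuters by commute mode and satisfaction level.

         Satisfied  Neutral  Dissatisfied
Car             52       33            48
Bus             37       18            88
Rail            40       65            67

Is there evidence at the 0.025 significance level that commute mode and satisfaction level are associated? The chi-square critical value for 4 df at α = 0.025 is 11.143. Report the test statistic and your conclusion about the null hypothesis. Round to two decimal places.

38.74; reject H₀

Row totals: 133, 143, 172. Column totals: 129, 116, 203. Grand total N = 448.
Expected counts (row total × column total / N):
  Car, Satisfied: 133×129/448 = 38.2969
  Car, Neutral: 133×116/448 = 34.4375
  Car, Dissatisfied: 133×203/448 = 60.2656
  Bus, Satisfied: 143×129/448 = 41.1763
  Bus, Neutral: 143×116/448 = 37.0268
  Bus, Dissatisfied: 143×203/448 = 64.7969
  Rail, Satisfied: 172×129/448 = 49.5268
  Rail, Neutral: 172×116/448 = 44.5357
  Rail, Dissatisfied: 172×203/448 = 77.9375
Contributions (O − E)²/E:
  (52 − 38.2969)²/38.2969 = 4.9031
  (33 − 34.4375)²/34.4375 = 0.0600
  (48 − 60.2656)²/60.2656 = 2.4964
  (37 − 41.1763)²/41.1763 = 0.4236
  (18 − 37.0268)²/37.0268 = 9.7772
  (88 − 64.7969)²/64.7969 = 8.3088
  (40 − 49.5268)²/49.5268 = 1.8325
  (65 − 44.5357)²/44.5357 = 9.4034
  (67 − 77.9375)²/77.9375 = 1.5349
χ² = 4.9031 + 0.0600 + 2.4964 + 0.4236 + 9.7772 + 8.3088 + 1.8325 + 9.4034 + 1.5349 = 38.74
df = (3−1)(3−1) = 4. Since 38.74 > 11.143, reject the null hypothesis of independence at α = 0.025.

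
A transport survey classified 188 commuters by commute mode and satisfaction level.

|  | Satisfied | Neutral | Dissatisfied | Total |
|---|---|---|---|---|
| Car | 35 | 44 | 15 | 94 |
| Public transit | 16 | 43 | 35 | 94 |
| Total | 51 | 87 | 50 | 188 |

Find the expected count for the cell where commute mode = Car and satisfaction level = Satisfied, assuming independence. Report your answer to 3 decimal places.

25.500

Row total (Car) = 94; column total (Satisfied) = 51; grand total N = 188.
Expected count = (row total × column total) / N = 94 × 51 / 188 = 25.500.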